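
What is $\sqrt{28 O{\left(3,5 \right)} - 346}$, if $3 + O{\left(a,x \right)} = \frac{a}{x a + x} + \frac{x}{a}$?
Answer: $\frac{11 i \sqrt{705}}{15} \approx 19.471 i$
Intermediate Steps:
$O{\left(a,x \right)} = -3 + \frac{a}{x + a x} + \frac{x}{a}$ ($O{\left(a,x \right)} = -3 + \left(\frac{a}{x a + x} + \frac{x}{a}\right) = -3 + \left(\frac{a}{a x + x} + \frac{x}{a}\right) = -3 + \left(\frac{a}{x + a x} + \frac{x}{a}\right) = -3 + \frac{a}{x + a x} + \frac{x}{a}$)
$\sqrt{28 O{\left(3,5 \right)} - 346} = \sqrt{28 \frac{3^{2} + 5^{2} + 3 \cdot 5^{2} - 9 \cdot 5 - 15 \cdot 3^{2}}{3 \cdot 5 \left(1 + 3\right)} - 346} = \sqrt{28 \cdot \frac{1}{3} \cdot \frac{1}{5} \cdot \frac{1}{4} \left(9 + 25 + 3 \cdot 25 - 45 - 15 \cdot 9\right) - 346} = \sqrt{28 \cdot \frac{1}{3} \cdot \frac{1}{5} \cdot \frac{1}{4} \left(9 + 25 + 75 - 45 - 135\right) - 346} = \sqrt{28 \cdot \frac{1}{3} \cdot \frac{1}{5} \cdot \frac{1}{4} \left(-71\right) - 346} = \sqrt{28 \left(- \frac{71}{60}\right) - 346} = \sqrt{- \frac{497}{15} - 346} = \sqrt{- \frac{5687}{15}} = \frac{11 i \sqrt{705}}{15}$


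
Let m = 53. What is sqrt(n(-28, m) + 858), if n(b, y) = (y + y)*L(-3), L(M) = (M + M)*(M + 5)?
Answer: 3*I*sqrt(46) ≈ 20.347*I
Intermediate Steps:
L(M) = 2*M*(5 + M) (L(M) = (2*M)*(5 + M) = 2*M*(5 + M))
n(b, y) = -24*y (n(b, y) = (y + y)*(2*(-3)*(5 - 3)) = (2*y)*(2*(-3)*2) = (2*y)*(-12) = -24*y)
sqrt(n(-28, m) + 858) = sqrt(-24*53 + 858) = sqrt(-1272 + 858) = sqrt(-414) = 3*I*sqrt(46)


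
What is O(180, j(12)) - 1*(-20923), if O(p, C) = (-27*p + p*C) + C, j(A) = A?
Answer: 18235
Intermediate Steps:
O(p, C) = C - 27*p + C*p (O(p, C) = (-27*p + C*p) + C = C - 27*p + C*p)
O(180, j(12)) - 1*(-20923) = (12 - 27*180 + 12*180) - 1*(-20923) = (12 - 4860 + 2160) + 20923 = -2688 + 20923 = 18235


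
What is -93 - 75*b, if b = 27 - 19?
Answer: -693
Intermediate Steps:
b = 8
-93 - 75*b = -93 - 75*8 = -93 - 600 = -693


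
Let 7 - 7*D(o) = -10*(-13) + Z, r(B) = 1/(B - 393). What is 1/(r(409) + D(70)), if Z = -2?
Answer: -112/1929 ≈ -0.058061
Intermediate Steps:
r(B) = 1/(-393 + B)
D(o) = -121/7 (D(o) = 1 - (-10*(-13) - 2)/7 = 1 - (130 - 2)/7 = 1 - ⅐*128 = 1 - 128/7 = -121/7)
1/(r(409) + D(70)) = 1/(1/(-393 + 409) - 121/7) = 1/(1/16 - 121/7) = 1/(-1929/112) = -112/1929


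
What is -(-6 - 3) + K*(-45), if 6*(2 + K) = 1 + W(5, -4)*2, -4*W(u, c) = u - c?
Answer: 501/4 ≈ 125.25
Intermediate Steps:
W(u, c) = -u/4 + c/4 (W(u, c) = -(u - c)/4 = -u/4 + c/4)
K = -31/12 (K = -2 + (1 + (-1/4*5 + (1/4)*(-4))*2)/6 = -2 + (1 + (-5/4 - 1)*2)/6 = -2 + (1 - 9/4*2)/6 = -2 + (1 - 9/2)/6 = -2 + (1/6)*(-7/2) = -2 - 7/12 = -31/12 ≈ -2.5833)
-(-6 - 3) + K*(-45) = -(-6 - 3) - 31/12*(-45) = -1*(-9) + 465/4 = 9 + 465/4 = 501/4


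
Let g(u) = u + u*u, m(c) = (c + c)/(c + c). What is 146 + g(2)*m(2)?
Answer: 152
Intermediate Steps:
m(c) = 1 (m(c) = (2*c)/((2*c)) = (2*c)*(1/(2*c)) = 1)
g(u) = u + u**2
146 + g(2)*m(2) = 146 + (2*(1 + 2))*1 = 146 + (2*3)*1 = 146 + 6*1 = 146 + 6 = 152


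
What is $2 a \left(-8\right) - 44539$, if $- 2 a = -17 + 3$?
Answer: $-44651$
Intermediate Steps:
$a = 7$ ($a = - \frac{-17 + 3}{2} = \left(- \frac{1}{2}\right) \left(-14\right) = 7$)
$2 a \left(-8\right) - 44539 = 2 \cdot 7 \left(-8\right) - 44539 = 14 \left(-8\right) - 44539 = -112 - 44539 = -44651$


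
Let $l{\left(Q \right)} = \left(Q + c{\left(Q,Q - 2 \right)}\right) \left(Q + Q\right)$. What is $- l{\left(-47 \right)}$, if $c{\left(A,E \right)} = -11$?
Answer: $-5452$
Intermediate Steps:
$l{\left(Q \right)} = 2 Q \left(-11 + Q\right)$ ($l{\left(Q \right)} = \left(Q - 11\right) \left(Q + Q\right) = \left(-11 + Q\right) 2 Q = 2 Q \left(-11 + Q\right)$)
$- l{\left(-47 \right)} = - 2 \left(-47\right) \left(-11 - 47\right) = - 2 \left(-47\right) \left(-58\right) = \left(-1\right) 5452 = -5452$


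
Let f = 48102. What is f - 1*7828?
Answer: 40274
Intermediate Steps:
f - 1*7828 = 48102 - 1*7828 = 48102 - 7828 = 40274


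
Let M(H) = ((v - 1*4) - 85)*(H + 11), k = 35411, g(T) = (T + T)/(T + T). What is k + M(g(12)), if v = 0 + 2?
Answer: 34367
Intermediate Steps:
g(T) = 1 (g(T) = (2*T)/((2*T)) = (2*T)*(1/(2*T)) = 1)
v = 2
M(H) = -957 - 87*H (M(H) = ((2 - 1*4) - 85)*(H + 11) = ((2 - 4) - 85)*(11 + H) = (-2 - 85)*(11 + H) = -87*(11 + H) = -957 - 87*H)
k + M(g(12)) = 35411 + (-957 - 87*1) = 35411 + (-957 - 87) = 35411 - 1044 = 34367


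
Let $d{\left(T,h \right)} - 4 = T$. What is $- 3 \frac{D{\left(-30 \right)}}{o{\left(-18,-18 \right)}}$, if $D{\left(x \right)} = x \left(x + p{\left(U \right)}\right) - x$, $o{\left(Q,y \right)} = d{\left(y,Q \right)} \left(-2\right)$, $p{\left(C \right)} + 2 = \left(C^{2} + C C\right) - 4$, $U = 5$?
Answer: $\frac{585}{14} \approx 41.786$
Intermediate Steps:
$d{\left(T,h \right)} = 4 + T$
$p{\left(C \right)} = -6 + 2 C^{2}$ ($p{\left(C \right)} = -2 - \left(4 - C^{2} - C C\right) = -2 + \left(\left(C^{2} + C^{2}\right) - 4\right) = -2 + \left(2 C^{2} - 4\right) = -2 + \left(-4 + 2 C^{2}\right) = -6 + 2 C^{2}$)
$o{\left(Q,y \right)} = -8 - 2 y$ ($o{\left(Q,y \right)} = \left(4 + y\right) \left(-2\right) = -8 - 2 y$)
$D{\left(x \right)} = - x + x \left(44 + x\right)$ ($D{\left(x \right)} = x \left(x - \left(6 - 2 \cdot 5^{2}\right)\right) - x = x \left(x + \left(-6 + 2 \cdot 25\right)\right) - x = x \left(x + \left(-6 + 50\right)\right) - x = x \left(x + 44\right) - x = x \left(44 + x\right) - x = - x + x \left(44 + x\right)$)
$- 3 \frac{D{\left(-30 \right)}}{o{\left(-18,-18 \right)}} = - 3 \frac{\left(-30\right) \left(43 - 30\right)}{-8 - -36} = - 3 \frac{\left(-30\right) 13}{-8 + 36} = - 3 \left(- \frac{390}{28}\right) = - 3 \left(\left(-390\right) \frac{1}{28}\right) = \left(-3\right) \left(- \frac{195}{14}\right) = \frac{585}{14}$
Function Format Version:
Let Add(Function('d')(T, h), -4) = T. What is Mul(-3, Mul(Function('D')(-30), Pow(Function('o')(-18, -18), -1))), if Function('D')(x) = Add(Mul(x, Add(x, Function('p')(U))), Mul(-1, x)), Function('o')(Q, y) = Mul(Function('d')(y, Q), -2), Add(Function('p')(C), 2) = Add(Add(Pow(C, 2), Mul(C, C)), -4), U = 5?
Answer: Rational(585, 14) ≈ 41.786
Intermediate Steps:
Function('d')(T, h) = Add(4, T)
Function('p')(C) = Add(-6, Mul(2, Pow(C, 2))) (Function('p')(C) = Add(-2, Add(Add(Pow(C, 2), Mul(C, C)), -4)) = Add(-2, Add(Add(Pow(C, 2), Pow(C, 2)), -4)) = Add(-2, Add(Mul(2, Pow(C, 2)), -4)) = Add(-2, Add(-4, Mul(2, Pow(C, 2)))) = Add(-6, Mul(2, Pow(C, 2))))
Function('o')(Q, y) = Add(-8, Mul(-2, y)) (Function('o')(Q, y) = Mul(Add(4, y), -2) = Add(-8, Mul(-2, y)))
Function('D')(x) = Add(Mul(-1, x), Mul(x, Add(44, x))) (Function('D')(x) = Add(Mul(x, Add(x, Add(-6, Mul(2, Pow(5, 2))))), Mul(-1, x)) = Add(Mul(x, Add(x, Add(-6, Mul(2, 25)))), Mul(-1, x)) = Add(Mul(x, Add(x, Add(-6, 50))), Mul(-1, x)) = Add(Mul(x, Add(x, 44)), Mul(-1, x)) = Add(Mul(x, Add(44, x)), Mul(-1, x)) = Add(Mul(-1, x), Mul(x, Add(44, x))))
Mul(-3, Mul(Function('D')(-30), Pow(Function('o')(-18, -18), -1))) = Mul(-3, Mul(Mul(-30, Add(43, -30)), Pow(Add(-8, Mul(-2, -18)), -1))) = Mul(-3, Mul(Mul(-30, 13), Pow(Add(-8, 36), -1))) = Mul(-3, Mul(-390, Pow(28, -1))) = Mul(-3, Mul(-390, Rational(1, 28))) = Mul(-3, Rational(-195, 14)) = Rational(585, 14)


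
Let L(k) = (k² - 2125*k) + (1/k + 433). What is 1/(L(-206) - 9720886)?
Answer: -206/1903495003 ≈ -1.0822e-7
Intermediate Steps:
L(k) = 433 + 1/k + k² - 2125*k (L(k) = (k² - 2125*k) + (433 + 1/k) = 433 + 1/k + k² - 2125*k)
1/(L(-206) - 9720886) = 1/((433 + 1/(-206) + (-206)² - 2125*(-206)) - 9720886) = 1/((433 - 1/206 + 42436 + 437750) - 9720886) = 1/(99007513/206 - 9720886) = 1/(-1903495003/206) = -206/1903495003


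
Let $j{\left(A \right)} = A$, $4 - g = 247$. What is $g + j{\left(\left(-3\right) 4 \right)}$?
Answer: $-255$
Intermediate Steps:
$g = -243$ ($g = 4 - 247 = -243$)
$g + j{\left(\left(-3\right) 4 \right)} = -243 - 12 = -255$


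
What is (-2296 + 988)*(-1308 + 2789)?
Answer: -1937148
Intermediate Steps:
(-2296 + 988)*(-1308 + 2789) = -1308*1481 = -1937148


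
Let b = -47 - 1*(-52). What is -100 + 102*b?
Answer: 410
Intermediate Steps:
b = 5 (b = -47 + 52 = 5)
-100 + 102*b = -100 + 102*5 = -100 + 510 = 410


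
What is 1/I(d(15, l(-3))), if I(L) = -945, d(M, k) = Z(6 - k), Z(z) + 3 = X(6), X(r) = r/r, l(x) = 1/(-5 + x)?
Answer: -1/945 ≈ -0.0010582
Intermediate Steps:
X(r) = 1
Z(z) = -2 (Z(z) = -3 + 1 = -2)
d(M, k) = -2
1/I(d(15, l(-3))) = 1/(-945) = -1/945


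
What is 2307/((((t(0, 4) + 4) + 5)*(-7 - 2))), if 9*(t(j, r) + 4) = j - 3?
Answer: -769/14 ≈ -54.929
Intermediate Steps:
t(j, r) = -13/3 + j/9 (t(j, r) = -4 + (j - 3)/9 = -4 + (-3 + j)/9 = -4 + (-⅓ + j/9) = -13/3 + j/9)
2307/((((t(0, 4) + 4) + 5)*(-7 - 2))) = 2307/(((((-13/3 + (⅑)*0) + 4) + 5)*(-7 - 2))) = 2307/(((((-13/3 + 0) + 4) + 5)*(-9))) = 2307/((((-13/3 + 4) + 5)*(-9))) = 2307/(((-⅓ + 5)*(-9))) = 2307/(((14/3)*(-9))) = 2307/(-42) = 2307*(-1/42) = -769/14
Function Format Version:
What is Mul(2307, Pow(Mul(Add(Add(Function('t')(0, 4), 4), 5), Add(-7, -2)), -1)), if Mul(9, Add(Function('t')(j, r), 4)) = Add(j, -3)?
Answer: Rational(-769, 14) ≈ -54.929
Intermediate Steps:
Function('t')(j, r) = Add(Rational(-13, 3), Mul(Rational(1, 9), j)) (Function('t')(j, r) = Add(-4, Mul(Rational(1, 9), Add(j, -3))) = Add(-4, Mul(Rational(1, 9), Add(-3, j))) = Add(-4, Add(Rational(-1, 3), Mul(Rational(1, 9), j))) = Add(Rational(-13, 3), Mul(Rational(1, 9), j)))
Mul(2307, Pow(Mul(Add(Add(Function('t')(0, 4), 4), 5), Add(-7, -2)), -1)) = Mul(2307, Pow(Mul(Add(Add(Add(Rational(-13, 3), Mul(Rational(1, 9), 0)), 4), 5), Add(-7, -2)), -1)) = Mul(2307, Pow(Mul(Add(Add(Add(Rational(-13, 3), 0), 4), 5), -9), -1)) = Mul(2307, Pow(Mul(Add(Add(Rational(-13, 3), 4), 5), -9), -1)) = Mul(2307, Pow(Mul(Add(Rational(-1, 3), 5), -9), -1)) = Mul(2307, Pow(Mul(Rational(14, 3), -9), -1)) = Mul(2307, Pow(-42, -1)) = Mul(2307, Rational(-1, 42)) = Rational(-769, 14)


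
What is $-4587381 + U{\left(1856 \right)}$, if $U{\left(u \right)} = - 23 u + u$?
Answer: $-4628213$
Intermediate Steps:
$U{\left(u \right)} = - 22 u$
$-4587381 + U{\left(1856 \right)} = -4587381 - 40832 = -4628213$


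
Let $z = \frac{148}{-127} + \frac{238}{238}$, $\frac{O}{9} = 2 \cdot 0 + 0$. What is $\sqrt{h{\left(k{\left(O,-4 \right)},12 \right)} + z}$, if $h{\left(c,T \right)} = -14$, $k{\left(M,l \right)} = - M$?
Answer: $\frac{i \sqrt{228473}}{127} \approx 3.7637 i$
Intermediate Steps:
$O = 0$ ($O = 9 \left(2 \cdot 0 + 0\right) = 9 \left(0 + 0\right) = 9 \cdot 0 = 0$)
$z = - \frac{21}{127}$ ($z = 148 \left(- \frac{1}{127}\right) + 238 \cdot \frac{1}{238} = - \frac{148}{127} + 1 = - \frac{21}{127} \approx -0.16535$)
$\sqrt{h{\left(k{\left(O,-4 \right)},12 \right)} + z} = \sqrt{-14 - \frac{21}{127}} = \sqrt{- \frac{1799}{127}} = \frac{i \sqrt{228473}}{127}$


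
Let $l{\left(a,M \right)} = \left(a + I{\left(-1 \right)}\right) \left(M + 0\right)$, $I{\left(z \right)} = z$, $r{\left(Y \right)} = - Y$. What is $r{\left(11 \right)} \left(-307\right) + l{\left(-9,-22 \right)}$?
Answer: $3597$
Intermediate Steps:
$l{\left(a,M \right)} = M \left(-1 + a\right)$ ($l{\left(a,M \right)} = \left(a - 1\right) \left(M + 0\right) = \left(-1 + a\right) M = M \left(-1 + a\right)$)
$r{\left(11 \right)} \left(-307\right) + l{\left(-9,-22 \right)} = \left(-1\right) 11 \left(-307\right) - 22 \left(-1 - 9\right) = \left(-11\right) \left(-307\right) - -220 = 3377 + 220 = 3597$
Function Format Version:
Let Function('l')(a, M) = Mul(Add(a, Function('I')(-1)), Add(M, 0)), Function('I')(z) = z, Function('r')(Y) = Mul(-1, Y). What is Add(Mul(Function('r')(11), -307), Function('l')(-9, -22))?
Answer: 3597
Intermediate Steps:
Function('l')(a, M) = Mul(M, Add(-1, a)) (Function('l')(a, M) = Mul(Add(a, -1), Add(M, 0)) = Mul(Add(-1, a), M) = Mul(M, Add(-1, a)))
Add(Mul(Function('r')(11), -307), Function('l')(-9, -22)) = Add(Mul(Mul(-1, 11), -307), Mul(-22, Add(-1, -9))) = Add(Mul(-11, -307), Mul(-22, -10)) = Add(3377, 220) = 3597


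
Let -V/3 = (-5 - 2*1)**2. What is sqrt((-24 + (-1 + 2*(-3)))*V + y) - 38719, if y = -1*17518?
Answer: -38719 + I*sqrt(12961) ≈ -38719.0 + 113.85*I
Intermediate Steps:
y = -17518
V = -147 (V = -3*(-5 - 2*1)**2 = -3*(-5 - 2)**2 = -3*(-7)**2 = -3*49 = -147)
sqrt((-24 + (-1 + 2*(-3)))*V + y) - 38719 = sqrt((-24 + (-1 + 2*(-3)))*(-147) - 17518) - 38719 = sqrt((-24 + (-1 - 6))*(-147) - 17518) - 38719 = sqrt((-24 - 7)*(-147) - 17518) - 38719 = sqrt(-31*(-147) - 17518) - 38719 = sqrt(4557 - 17518) - 38719 = sqrt(-12961) - 38719 = I*sqrt(12961) - 38719 = -38719 + I*sqrt(12961)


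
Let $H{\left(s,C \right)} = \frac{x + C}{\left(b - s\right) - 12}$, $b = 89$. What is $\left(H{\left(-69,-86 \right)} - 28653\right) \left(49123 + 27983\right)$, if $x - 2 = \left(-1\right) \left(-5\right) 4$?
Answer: $- \frac{161282697306}{73} \approx -2.2094 \cdot 10^{9}$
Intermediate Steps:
$x = 22$ ($x = 2 + \left(-1\right) \left(-5\right) 4 = 2 + 5 \cdot 4 = 2 + 20 = 22$)
$H{\left(s,C \right)} = \frac{22 + C}{77 - s}$ ($H{\left(s,C \right)} = \frac{22 + C}{\left(89 - s\right) - 12} = \frac{22 + C}{77 - s}$)
$\left(H{\left(-69,-86 \right)} - 28653\right) \left(49123 + 27983\right) = \left(\frac{-22 - -86}{-77 - 69} - 28653\right) \left(49123 + 27983\right) = \left(\frac{-22 + 86}{-146} - 28653\right) 77106 = \left(\left(- \frac{1}{146}\right) 64 - 28653\right) 77106 = \left(- \frac{32}{73} - 28653\right) 77106 = \left(- \frac{2091701}{73}\right) 77106 = - \frac{161282697306}{73}$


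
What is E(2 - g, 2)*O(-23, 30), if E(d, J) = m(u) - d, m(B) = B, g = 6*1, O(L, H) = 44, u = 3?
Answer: 308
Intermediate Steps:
g = 6
E(d, J) = 3 - d
E(2 - g, 2)*O(-23, 30) = (3 - (2 - 1*6))*44 = (3 - (2 - 6))*44 = (3 - 1*(-4))*44 = (3 + 4)*44 = 7*44 = 308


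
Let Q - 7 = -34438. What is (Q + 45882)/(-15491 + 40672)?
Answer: 11451/25181 ≈ 0.45475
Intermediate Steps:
Q = -34431 (Q = 7 - 34438 = -34431)
(Q + 45882)/(-15491 + 40672) = (-34431 + 45882)/(-15491 + 40672) = 11451/25181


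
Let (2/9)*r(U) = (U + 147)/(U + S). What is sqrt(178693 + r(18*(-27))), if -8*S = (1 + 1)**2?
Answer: 2*sqrt(42294203455)/973 ≈ 422.72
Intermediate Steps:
S = -1/2 (S = -(1 + 1)**2/8 = -1/8*2**2 = -1/8*4 = -1/2 ≈ -0.50000)
r(U) = 9*(147 + U)/(2*(-1/2 + U)) (r(U) = 9*((U + 147)/(U - 1/2))/2 = 9*((147 + U)/(-1/2 + U))/2 = 9*(147 + U)/(2*(-1/2 + U)))
sqrt(178693 + r(18*(-27))) = sqrt(178693 + 9*(147 + 18*(-27))/(-1 + 2*(18*(-27)))) = sqrt(178693 + 9*(147 - 486)/(-1 + 2*(-486))) = sqrt(178693 + 9*(-339)/(-1 - 972)) = sqrt(178693 + 9*(-339)/(-973)) = sqrt(178693 + 9*(-1/973)*(-339)) = sqrt(178693 + 3051/973) = sqrt(173871340/973) = 2*sqrt(42294203455)/973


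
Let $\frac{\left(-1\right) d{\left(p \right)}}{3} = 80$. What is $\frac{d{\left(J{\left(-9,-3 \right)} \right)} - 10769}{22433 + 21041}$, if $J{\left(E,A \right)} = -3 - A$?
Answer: $- \frac{11009}{43474} \approx -0.25323$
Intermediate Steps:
$d{\left(p \right)} = -240$ ($d{\left(p \right)} = \left(-3\right) 80 = -240$)
$\frac{d{\left(J{\left(-9,-3 \right)} \right)} - 10769}{22433 + 21041} = \frac{-240 - 10769}{22433 + 21041} = - \frac{11009}{43474}$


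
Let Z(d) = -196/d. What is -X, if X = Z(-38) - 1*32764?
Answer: 622418/19 ≈ 32759.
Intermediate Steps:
X = -622418/19 (X = -196/(-38) - 1*32764 = -196*(-1/38) - 32764 = 98/19 - 32764 = -622418/19 ≈ -32759.)
-X = -1*(-622418/19) = 622418/19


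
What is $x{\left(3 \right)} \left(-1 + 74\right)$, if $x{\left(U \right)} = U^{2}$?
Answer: $657$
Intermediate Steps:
$x{\left(3 \right)} \left(-1 + 74\right) = 3^{2} \left(-1 + 74\right) = 9 \cdot 73 = 657$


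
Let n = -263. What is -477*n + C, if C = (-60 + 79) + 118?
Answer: 125588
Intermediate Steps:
C = 137 (C = 19 + 118 = 137)
-477*n + C = -477*(-263) + 137 = 125451 + 137 = 125588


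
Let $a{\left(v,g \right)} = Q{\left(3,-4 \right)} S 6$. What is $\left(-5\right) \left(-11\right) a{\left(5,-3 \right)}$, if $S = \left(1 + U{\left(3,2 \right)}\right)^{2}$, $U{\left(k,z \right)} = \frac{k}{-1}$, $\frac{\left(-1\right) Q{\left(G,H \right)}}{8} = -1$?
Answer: $10560$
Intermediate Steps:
$Q{\left(G,H \right)} = 8$ ($Q{\left(G,H \right)} = \left(-8\right) \left(-1\right) = 8$)
$U{\left(k,z \right)} = - k$ ($U{\left(k,z \right)} = k \left(-1\right) = - k$)
$S = 4$ ($S = \left(1 - 3\right)^{2} = \left(-2\right)^{2} = 4$)
$a{\left(v,g \right)} = 192$ ($a{\left(v,g \right)} = 8 \cdot 4 \cdot 6 = 32 \cdot 6 = 192$)
$\left(-5\right) \left(-11\right) a{\left(5,-3 \right)} = \left(-5\right) \left(-11\right) 192 = 55 \cdot 192 = 10560$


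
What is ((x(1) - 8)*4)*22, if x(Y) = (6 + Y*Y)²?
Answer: 3608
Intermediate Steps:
x(Y) = (6 + Y²)²
((x(1) - 8)*4)*22 = (((6 + 1²)² - 8)*4)*22 = (((6 + 1)² - 8)*4)*22 = ((7² - 8)*4)*22 = ((49 - 8)*4)*22 = (41*4)*22 = 164*22 = 3608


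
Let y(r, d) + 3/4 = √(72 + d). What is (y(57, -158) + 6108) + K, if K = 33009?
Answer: 156465/4 + I*√86 ≈ 39116.0 + 9.2736*I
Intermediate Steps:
y(r, d) = -¾ + √(72 + d)
(y(57, -158) + 6108) + K = ((-¾ + √(72 - 158)) + 6108) + 33009 = ((-¾ + √(-86)) + 6108) + 33009 = ((-¾ + I*√86) + 6108) + 33009 = (24429/4 + I*√86) + 33009 = 156465/4 + I*√86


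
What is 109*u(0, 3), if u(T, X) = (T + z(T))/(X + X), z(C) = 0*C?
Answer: 0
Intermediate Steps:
z(C) = 0
u(T, X) = T/(2*X) (u(T, X) = (T + 0)/(X + X) = T/((2*X)) = T*(1/(2*X)) = T/(2*X))
109*u(0, 3) = 109*((1/2)*0/3) = 109*((1/2)*0*(1/3)) = 109*0 = 0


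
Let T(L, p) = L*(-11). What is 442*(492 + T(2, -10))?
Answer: 207740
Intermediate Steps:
T(L, p) = -11*L
442*(492 + T(2, -10)) = 442*(492 - 11*2) = 442*(492 - 22) = 442*470 = 207740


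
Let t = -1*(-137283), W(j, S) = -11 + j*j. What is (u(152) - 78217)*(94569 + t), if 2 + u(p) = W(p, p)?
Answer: -12781073352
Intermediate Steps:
W(j, S) = -11 + j**2
u(p) = -13 + p**2 (u(p) = -2 + (-11 + p**2) = -13 + p**2)
t = 137283
(u(152) - 78217)*(94569 + t) = ((-13 + 152**2) - 78217)*(94569 + 137283) = ((-13 + 23104) - 78217)*231852 = (23091 - 78217)*231852 = -55126*231852 = -12781073352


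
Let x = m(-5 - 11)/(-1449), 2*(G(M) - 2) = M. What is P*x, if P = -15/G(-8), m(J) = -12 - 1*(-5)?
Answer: 5/138 ≈ 0.036232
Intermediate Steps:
G(M) = 2 + M/2
m(J) = -7 (m(J) = -12 + 5 = -7)
P = 15/2 (P = -15/(2 + (½)*(-8)) = -15/(2 - 4) = -15/(-2) = -15*(-½) = 15/2 ≈ 7.5000)
x = 1/207 (x = -7/(-1449) = -7*(-1/1449) = 1/207 ≈ 0.0048309)
P*x = (15/2)*(1/207) = 5/138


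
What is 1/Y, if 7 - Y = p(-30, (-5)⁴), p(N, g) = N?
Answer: 1/37 ≈ 0.027027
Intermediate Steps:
Y = 37 (Y = 7 - 1*(-30) = 7 + 30 = 37)
1/Y = 1/37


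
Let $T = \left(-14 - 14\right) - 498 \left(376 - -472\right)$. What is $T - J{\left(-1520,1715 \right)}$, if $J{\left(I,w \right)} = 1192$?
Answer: $-423524$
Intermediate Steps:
$T = -422332$ ($T = \left(-14 - 14\right) - 498 \left(376 + 472\right) = -28 - 422304 = -422332$)
$T - J{\left(-1520,1715 \right)} = -422332 - 1192 = -423524$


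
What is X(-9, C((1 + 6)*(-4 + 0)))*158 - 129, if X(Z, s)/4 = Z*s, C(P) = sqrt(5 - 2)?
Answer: -129 - 5688*sqrt(3) ≈ -9980.9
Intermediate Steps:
C(P) = sqrt(3)
X(Z, s) = 4*Z*s (X(Z, s) = 4*(Z*s) = 4*Z*s)
X(-9, C((1 + 6)*(-4 + 0)))*158 - 129 = (4*(-9)*sqrt(3))*158 - 129 = -36*sqrt(3)*158 - 129 = -5688*sqrt(3) - 129 = -129 - 5688*sqrt(3)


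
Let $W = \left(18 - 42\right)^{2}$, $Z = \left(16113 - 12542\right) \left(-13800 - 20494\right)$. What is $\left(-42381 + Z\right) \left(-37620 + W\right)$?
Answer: $4538121710220$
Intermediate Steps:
$Z = -122463874$ ($Z = 3571 \left(-34294\right) = -122463874$)
$W = 576$ ($W = \left(18 - 42\right)^{2} = \left(-24\right)^{2} = 576$)
$\left(-42381 + Z\right) \left(-37620 + W\right) = \left(-42381 - 122463874\right) \left(-37620 + 576\right) = \left(-122506255\right) \left(-37044\right) = 4538121710220$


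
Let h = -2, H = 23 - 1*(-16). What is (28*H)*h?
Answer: -2184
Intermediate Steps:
H = 39 (H = 23 + 16 = 39)
(28*H)*h = (28*39)*(-2) = 1092*(-2) = -2184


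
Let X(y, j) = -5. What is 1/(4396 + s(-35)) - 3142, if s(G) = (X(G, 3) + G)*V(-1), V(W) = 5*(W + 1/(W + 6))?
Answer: -14314951/4556 ≈ -3142.0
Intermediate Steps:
V(W) = 5*W + 5/(6 + W) (V(W) = 5*(W + 1/(6 + W)) = 5*W + 5/(6 + W))
s(G) = 20 - 4*G (s(G) = (-5 + G)*(5*(1 + (-1)**2 + 6*(-1))/(6 - 1)) = (-5 + G)*(5*(1 + 1 - 6)/5) = (-5 + G)*(5*(1/5)*(-4)) = (-5 + G)*(-4) = 20 - 4*G)
1/(4396 + s(-35)) - 3142 = 1/(4396 + (20 - 4*(-35))) - 3142 = 1/(4396 + (20 + 140)) - 3142 = 1/(4396 + 160) - 3142 = 1/4556 - 3142 = -14314951/4556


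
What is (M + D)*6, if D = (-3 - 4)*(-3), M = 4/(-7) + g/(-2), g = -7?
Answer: 1005/7 ≈ 143.57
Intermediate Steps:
M = 41/14 (M = 4/(-7) - 7/(-2) = 4*(-⅐) - 7*(-½) = -4/7 + 7/2 = 41/14 ≈ 2.9286)
D = 21 (D = -7*(-3) = 21)
(M + D)*6 = (41/14 + 21)*6 = (335/14)*6 = 1005/7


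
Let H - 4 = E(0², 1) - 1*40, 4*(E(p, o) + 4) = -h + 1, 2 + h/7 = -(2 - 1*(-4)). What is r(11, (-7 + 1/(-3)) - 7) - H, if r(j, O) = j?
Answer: 147/4 ≈ 36.750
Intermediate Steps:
h = -56 (h = -14 + 7*(-(2 - 1*(-4))) = -14 + 7*(-(2 + 4)) = -14 + 7*(-1*6) = -14 + 7*(-6) = -14 - 42 = -56)
E(p, o) = 41/4 (E(p, o) = -4 + (-1*(-56) + 1)/4 = -4 + (56 + 1)/4 = -4 + (¼)*57 = -4 + 57/4 = 41/4)
H = -103/4 (H = 4 + (41/4 - 1*40) = 4 + (41/4 - 40) = 4 - 119/4 = -103/4 ≈ -25.750)
r(11, (-7 + 1/(-3)) - 7) - H = 11 - 1*(-103/4) = 11 + 103/4 = 147/4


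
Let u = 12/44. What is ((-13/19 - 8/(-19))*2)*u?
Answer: -30/209 ≈ -0.14354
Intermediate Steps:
u = 3/11 (u = 12*(1/44) = 3/11 ≈ 0.27273)
((-13/19 - 8/(-19))*2)*u = ((-13/19 - 8/(-19))*2)*(3/11) = ((-13*1/19 - 8*(-1/19))*2)*(3/11) = ((-13/19 + 8/19)*2)*(3/11) = -5/19*2*(3/11) = -10/19*3/11 = -30/209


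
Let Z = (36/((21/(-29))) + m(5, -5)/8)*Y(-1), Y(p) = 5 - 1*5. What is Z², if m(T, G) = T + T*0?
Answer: 0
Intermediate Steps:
Y(p) = 0 (Y(p) = 5 - 5 = 0)
m(T, G) = T (m(T, G) = T + 0 = T)
Z = 0 (Z = (36/((21/(-29))) + 5/8)*0 = (36/((21*(-1/29))) + 5*(⅛))*0 = (36/(-21/29) + 5/8)*0 = (36*(-29/21) + 5/8)*0 = (-348/7 + 5/8)*0 = -2749/56*0 = 0)
Z² = 0² = 0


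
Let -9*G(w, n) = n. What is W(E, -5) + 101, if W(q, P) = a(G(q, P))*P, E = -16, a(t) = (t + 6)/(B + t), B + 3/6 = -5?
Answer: 9579/89 ≈ 107.63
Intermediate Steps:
B = -11/2 (B = -1/2 - 5 = -11/2 ≈ -5.5000)
G(w, n) = -n/9
a(t) = (6 + t)/(-11/2 + t) (a(t) = (t + 6)/(-11/2 + t) = (6 + t)/(-11/2 + t))
W(q, P) = 2*P*(6 - P/9)/(-11 - 2*P/9) (W(q, P) = (2*(6 - P/9)/(-11 + 2*(-P/9)))*P = (2*(6 - P/9)/(-11 - 2*P/9))*P = 2*P*(6 - P/9)/(-11 - 2*P/9))
W(E, -5) + 101 = 2*(-5)*(-54 - 5)/(99 + 2*(-5)) + 101 = 2*(-5)*(-59)/(99 - 10) + 101 = 2*(-5)*(-59)/89 + 101 = 2*(-5)*(1/89)*(-59) + 101 = 590/89 + 101 = 9579/89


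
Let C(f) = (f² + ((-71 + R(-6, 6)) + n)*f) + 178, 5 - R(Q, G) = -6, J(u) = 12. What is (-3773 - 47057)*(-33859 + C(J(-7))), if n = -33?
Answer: 1761411990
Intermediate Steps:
R(Q, G) = 11 (R(Q, G) = 5 - 1*(-6) = 5 + 6 = 11)
C(f) = 178 + f² - 93*f (C(f) = (f² + ((-71 + 11) - 33)*f) + 178 = (f² + (-60 - 33)*f) + 178 = (f² - 93*f) + 178 = 178 + f² - 93*f)
(-3773 - 47057)*(-33859 + C(J(-7))) = (-3773 - 47057)*(-33859 + (178 + 12² - 93*12)) = -50830*(-33859 + (178 + 144 - 1116)) = -50830*(-33859 - 794) = -50830*(-34653) = 1761411990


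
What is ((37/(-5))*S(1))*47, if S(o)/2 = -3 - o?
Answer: 13912/5 ≈ 2782.4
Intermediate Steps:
S(o) = -6 - 2*o (S(o) = 2*(-3 - o) = -6 - 2*o)
((37/(-5))*S(1))*47 = ((37/(-5))*(-6 - 2*1))*47 = ((37*(-⅕))*(-6 - 2))*47 = -37/5*(-8)*47 = (296/5)*47 = 13912/5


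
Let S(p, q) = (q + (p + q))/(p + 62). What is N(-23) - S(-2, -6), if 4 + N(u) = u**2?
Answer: 15757/30 ≈ 525.23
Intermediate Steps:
N(u) = -4 + u**2
S(p, q) = (p + 2*q)/(62 + p)
N(-23) - S(-2, -6) = (-4 + (-23)**2) - (-2 + 2*(-6))/(62 - 2) = (-4 + 529) - (-2 - 12)/60 = 525 - (-14)/60 = 525 - 1*(-7/30) = 525 + 7/30 = 15757/30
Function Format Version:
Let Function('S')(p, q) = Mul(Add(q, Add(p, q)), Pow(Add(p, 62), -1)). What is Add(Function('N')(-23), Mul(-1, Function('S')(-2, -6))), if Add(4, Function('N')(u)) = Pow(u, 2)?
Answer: Rational(15757, 30) ≈ 525.23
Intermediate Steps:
Function('N')(u) = Add(-4, Pow(u, 2))
Function('S')(p, q) = Mul(Pow(Add(62, p), -1), Add(p, Mul(2, q))) (Function('S')(p, q) = Mul(Add(p, Mul(2, q)), Pow(Add(62, p), -1)) = Mul(Pow(Add(62, p), -1), Add(p, Mul(2, q))))
Add(Function('N')(-23), Mul(-1, Function('S')(-2, -6))) = Add(Add(-4, Pow(-23, 2)), Mul(-1, Mul(Pow(Add(62, -2), -1), Add(-2, Mul(2, -6))))) = Add(Add(-4, 529), Mul(-1, Mul(Pow(60, -1), Add(-2, -12)))) = Add(525, Mul(-1, Mul(Rational(1, 60), -14))) = Add(525, Mul(-1, Rational(-7, 30))) = Add(525, Rational(7, 30)) = Rational(15757, 30)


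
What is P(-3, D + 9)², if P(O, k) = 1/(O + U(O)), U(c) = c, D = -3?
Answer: 1/36 ≈ 0.027778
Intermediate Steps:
P(O, k) = 1/(2*O) (P(O, k) = 1/(O + O) = 1/(2*O))
P(-3, D + 9)² = ((½)/(-3))² = ((½)*(-⅓))² = (-⅙)² = 1/36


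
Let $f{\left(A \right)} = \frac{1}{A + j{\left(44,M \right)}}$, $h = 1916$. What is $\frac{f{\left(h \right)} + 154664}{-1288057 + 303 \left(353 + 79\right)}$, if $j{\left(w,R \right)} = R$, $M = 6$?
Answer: $- \frac{297264209}{2224063442} \approx -0.13366$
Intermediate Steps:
$f{\left(A \right)} = \frac{1}{6 + A}$ ($f{\left(A \right)} = \frac{1}{A + 6} = \frac{1}{6 + A}$)
$\frac{f{\left(h \right)} + 154664}{-1288057 + 303 \left(353 + 79\right)} = \frac{\frac{1}{6 + 1916} + 154664}{-1288057 + 303 \left(353 + 79\right)} = \frac{\frac{1}{1922} + 154664}{-1288057 + 303 \cdot 432} = \frac{\frac{1}{1922} + 154664}{-1288057 + 130896} = \frac{297264209}{1922 \left(-1157161\right)} = \frac{297264209}{1922} \left(- \frac{1}{1157161}\right) = - \frac{297264209}{2224063442}$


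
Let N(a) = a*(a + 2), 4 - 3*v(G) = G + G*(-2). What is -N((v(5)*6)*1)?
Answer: -360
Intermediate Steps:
v(G) = 4/3 + G/3 (v(G) = 4/3 - (G + G*(-2))/3 = 4/3 - (G - 2*G)/3 = 4/3 - (-1)*G/3 = 4/3 + G/3)
N(a) = a*(2 + a)
-N((v(5)*6)*1) = -((4/3 + (1/3)*5)*6)*1*(2 + ((4/3 + (1/3)*5)*6)*1) = -((4/3 + 5/3)*6)*1*(2 + ((4/3 + 5/3)*6)*1) = -(3*6)*1*(2 + (3*6)*1) = -18*1*(2 + 18*1) = -18*(2 + 18) = -18*20 = -1*360 = -360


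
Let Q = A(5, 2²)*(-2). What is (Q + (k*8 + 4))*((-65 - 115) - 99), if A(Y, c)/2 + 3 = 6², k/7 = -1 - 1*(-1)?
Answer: 35712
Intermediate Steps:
k = 0 (k = 7*(-1 - 1*(-1)) = 7*(-1 + 1) = 7*0 = 0)
A(Y, c) = 66 (A(Y, c) = -6 + 2*6² = -6 + 2*36 = -6 + 72 = 66)
Q = -132 (Q = 66*(-2) = -132)
(Q + (k*8 + 4))*((-65 - 115) - 99) = (-132 + (0*8 + 4))*((-65 - 115) - 99) = (-132 + (0 + 4))*(-180 - 99) = (-132 + 4)*(-279) = -128*(-279) = 35712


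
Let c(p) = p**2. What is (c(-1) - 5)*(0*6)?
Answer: 0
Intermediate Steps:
(c(-1) - 5)*(0*6) = ((-1)**2 - 5)*(0*6) = (1 - 5)*0 = -4*0 = 0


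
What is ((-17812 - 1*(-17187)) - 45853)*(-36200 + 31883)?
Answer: 200645526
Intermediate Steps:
((-17812 - 1*(-17187)) - 45853)*(-36200 + 31883) = ((-17812 + 17187) - 45853)*(-4317) = (-625 - 45853)*(-4317) = -46478*(-4317) = 200645526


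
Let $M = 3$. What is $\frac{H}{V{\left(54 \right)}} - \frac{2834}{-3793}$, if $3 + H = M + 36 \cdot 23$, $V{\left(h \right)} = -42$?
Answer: $- \frac{503596}{26551} \approx -18.967$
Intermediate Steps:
$H = 828$ ($H = -3 + \left(3 + 36 \cdot 23\right) = -3 + \left(3 + 828\right) = -3 + 831 = 828$)
$\frac{H}{V{\left(54 \right)}} - \frac{2834}{-3793} = \frac{828}{-42} - \frac{2834}{-3793} = 828 \left(- \frac{1}{42}\right) - - \frac{2834}{3793} = - \frac{138}{7} + \frac{2834}{3793} = - \frac{503596}{26551}$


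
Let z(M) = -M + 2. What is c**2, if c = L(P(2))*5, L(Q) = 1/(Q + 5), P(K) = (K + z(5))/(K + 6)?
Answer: 1600/1521 ≈ 1.0519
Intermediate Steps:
z(M) = 2 - M
P(K) = (-3 + K)/(6 + K) (P(K) = (K + (2 - 1*5))/(K + 6) = (K + (2 - 5))/(6 + K) = (K - 3)/(6 + K) = (-3 + K)/(6 + K))
L(Q) = 1/(5 + Q)
c = 40/39 (c = 5/(5 + (-3 + 2)/(6 + 2)) = 5/(5 - 1/8) = 5/(39/8) = (8/39)*5 = 40/39 ≈ 1.0256)
c**2 = (40/39)**2 = 1600/1521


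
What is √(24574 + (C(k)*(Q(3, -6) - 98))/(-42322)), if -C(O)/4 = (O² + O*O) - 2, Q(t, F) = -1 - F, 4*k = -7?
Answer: √44015696539507/42322 ≈ 156.76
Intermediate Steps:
k = -7/4 (k = (¼)*(-7) = -7/4 ≈ -1.7500)
C(O) = 8 - 8*O² (C(O) = -4*((O² + O*O) - 2) = -4*((O² + O²) - 2) = -4*(2*O² - 2) = -4*(-2 + 2*O²) = 8 - 8*O²)
√(24574 + (C(k)*(Q(3, -6) - 98))/(-42322)) = √(24574 + ((8 - 8*(-7/4)²)*((-1 - 1*(-6)) - 98))/(-42322)) = √(24574 + ((8 - 8*49/16)*((-1 + 6) - 98))*(-1/42322)) = √(24574 + ((8 - 49/2)*(5 - 98))*(-1/42322)) = √(24574 - 33/2*(-93)*(-1/42322)) = √(24574 + (3069/2)*(-1/42322)) = √(24574 - 3069/84644) = √(2080038587/84644) = √44015696539507/42322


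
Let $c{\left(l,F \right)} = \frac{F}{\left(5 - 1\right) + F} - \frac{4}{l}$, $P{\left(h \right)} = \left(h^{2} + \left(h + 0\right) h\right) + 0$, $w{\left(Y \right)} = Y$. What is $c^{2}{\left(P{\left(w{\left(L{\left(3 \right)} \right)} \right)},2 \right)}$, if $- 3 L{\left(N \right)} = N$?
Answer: $\frac{25}{9} \approx 2.7778$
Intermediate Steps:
$L{\left(N \right)} = - \frac{N}{3}$
$P{\left(h \right)} = 2 h^{2}$ ($P{\left(h \right)} = \left(h^{2} + h h\right) + 0 = \left(h^{2} + h^{2}\right) + 0 = 2 h^{2} + 0 = 2 h^{2}$)
$c{\left(l,F \right)} = - \frac{4}{l} + \frac{F}{4 + F}$ ($c{\left(l,F \right)} = \frac{F}{4 + F} - \frac{4}{l} = - \frac{4}{l} + \frac{F}{4 + F}$)
$c^{2}{\left(P{\left(w{\left(L{\left(3 \right)} \right)} \right)},2 \right)} = \left(\frac{-16 - 8 + 2 \cdot 2 \left(\left(- \frac{1}{3}\right) 3\right)^{2}}{2 \left(\left(- \frac{1}{3}\right) 3\right)^{2} \left(4 + 2\right)}\right)^{2} = \left(\frac{-16 - 8 + 2 \cdot 2 \left(-1\right)^{2}}{2 \left(-1\right)^{2} \cdot 6}\right)^{2} = \left(\frac{1}{2 \cdot 1} \cdot \frac{1}{6} \left(-16 - 8 + 2 \cdot 2 \cdot 1\right)\right)^{2} = \left(\frac{1}{2} \cdot \frac{1}{6} \left(-16 - 8 + 2 \cdot 2\right)\right)^{2} = \left(\frac{1}{2} \cdot \frac{1}{6} \left(-16 - 8 + 4\right)\right)^{2} = \left(\frac{1}{2} \cdot \frac{1}{6} \left(-20\right)\right)^{2} = \left(- \frac{5}{3}\right)^{2} = \frac{25}{9}$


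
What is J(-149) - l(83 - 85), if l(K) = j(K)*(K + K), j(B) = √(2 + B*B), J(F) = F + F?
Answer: -298 + 4*√6 ≈ -288.20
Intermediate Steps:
J(F) = 2*F
j(B) = √(2 + B²)
l(K) = 2*K*√(2 + K²) (l(K) = √(2 + K²)*(K + K) = √(2 + K²)*(2*K) = 2*K*√(2 + K²))
J(-149) - l(83 - 85) = 2*(-149) - 2*(83 - 85)*√(2 + (83 - 85)²) = -298 - 2*(-2)*√(2 + (-2)²) = -298 - 2*(-2)*√(2 + 4) = -298 - 2*(-2)*√6 = -298 - (-4)*√6 = -298 + 4*√6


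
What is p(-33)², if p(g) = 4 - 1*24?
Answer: 400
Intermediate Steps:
p(g) = -20 (p(g) = 4 - 24 = -20)
p(-33)² = (-20)² = 400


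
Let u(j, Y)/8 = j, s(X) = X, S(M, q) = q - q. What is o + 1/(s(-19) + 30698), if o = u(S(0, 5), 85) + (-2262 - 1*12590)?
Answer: -455644507/30679 ≈ -14852.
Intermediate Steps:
S(M, q) = 0
u(j, Y) = 8*j
o = -14852 (o = 8*0 + (-2262 - 1*12590) = 0 + (-2262 - 12590) = 0 - 14852 = -14852)
o + 1/(s(-19) + 30698) = -14852 + 1/(-19 + 30698) = -14852 + 1/30679 = -455644507/30679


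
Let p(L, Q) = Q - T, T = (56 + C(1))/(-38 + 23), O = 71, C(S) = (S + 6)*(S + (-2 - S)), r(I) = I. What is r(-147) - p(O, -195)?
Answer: 226/5 ≈ 45.200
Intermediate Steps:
C(S) = -12 - 2*S (C(S) = (6 + S)*(-2) = -12 - 2*S)
T = -14/5 (T = (56 + (-12 - 2*1))/(-38 + 23) = (56 + (-12 - 2))/(-15) = (56 - 14)*(-1/15) = 42*(-1/15) = -14/5 ≈ -2.8000)
p(L, Q) = 14/5 + Q (p(L, Q) = Q - 1*(-14/5) = Q + 14/5 = 14/5 + Q)
r(-147) - p(O, -195) = -147 - (14/5 - 195) = -147 - 1*(-961/5) = -147 + 961/5 = 226/5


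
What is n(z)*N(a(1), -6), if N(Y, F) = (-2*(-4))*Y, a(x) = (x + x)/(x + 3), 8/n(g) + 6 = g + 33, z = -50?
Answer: -32/23 ≈ -1.3913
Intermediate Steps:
n(g) = 8/(27 + g) (n(g) = 8/(-6 + (g + 33)) = 8/(-6 + (33 + g)) = 8/(27 + g))
a(x) = 2*x/(3 + x) (a(x) = (2*x)/(3 + x) = 2*x/(3 + x))
N(Y, F) = 8*Y
n(z)*N(a(1), -6) = (8/(27 - 50))*(8*(2*1/(3 + 1))) = (8/(-23))*(8*(2*1/4)) = (8*(-1/23))*(8*(2*1*(1/4))) = -64/(23*2) = -8/23*4 = -32/23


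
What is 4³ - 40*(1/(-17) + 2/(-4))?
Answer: 1468/17 ≈ 86.353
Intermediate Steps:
4³ - 40*(1/(-17) + 2/(-4)) = 64 - 40*(1*(-1/17) + 2*(-¼)) = 64 - 40*(-1/17 - ½) = 64 - 40*(-19/34) = 64 + 380/17 = 1468/17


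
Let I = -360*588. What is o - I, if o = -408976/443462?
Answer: 46935813592/221731 ≈ 2.1168e+5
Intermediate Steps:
o = -204488/221731 (o = -408976*1/443462 = -204488/221731 ≈ -0.92223)
I = -211680
o - I = -204488/221731 - 1*(-211680) = -204488/221731 + 211680 = 46935813592/221731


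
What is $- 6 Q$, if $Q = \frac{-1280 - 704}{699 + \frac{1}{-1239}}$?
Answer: $\frac{3687264}{216515} \approx 17.03$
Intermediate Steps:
$Q = - \frac{614544}{216515}$ ($Q = - \frac{1984}{699 - \frac{1}{1239}} = - \frac{1984}{\frac{866060}{1239}} = \left(-1984\right) \frac{1239}{866060} = - \frac{614544}{216515} \approx -2.8383$)
$- 6 Q = \left(-6\right) \left(- \frac{614544}{216515}\right) = \frac{3687264}{216515}$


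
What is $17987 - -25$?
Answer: $18012$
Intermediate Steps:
$17987 - -25 = 17987 + 25 = 18012$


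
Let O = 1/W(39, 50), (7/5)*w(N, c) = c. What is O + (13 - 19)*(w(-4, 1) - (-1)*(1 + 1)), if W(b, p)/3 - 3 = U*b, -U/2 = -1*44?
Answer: -1174763/72135 ≈ -16.286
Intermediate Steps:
U = 88 (U = -(-2)*44 = -2*(-44) = 88)
W(b, p) = 9 + 264*b (W(b, p) = 9 + 3*(88*b) = 9 + 264*b)
w(N, c) = 5*c/7
O = 1/10305 (O = 1/(9 + 264*39) = 1/(9 + 10296) = 1/10305 ≈ 9.7040e-5)
O + (13 - 19)*(w(-4, 1) - (-1)*(1 + 1)) = 1/10305 + (13 - 19)*((5/7)*1 - (-1)*(1 + 1)) = 1/10305 - 6*(5/7 - (-1)*2) = 1/10305 - 6*(5/7 - 1*(-2)) = 1/10305 - 6*(5/7 + 2) = 1/10305 - 6*19/7 = 1/10305 - 114/7 = -1174763/72135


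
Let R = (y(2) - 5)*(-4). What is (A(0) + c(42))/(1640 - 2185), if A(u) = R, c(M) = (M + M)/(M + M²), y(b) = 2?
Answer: -518/23435 ≈ -0.022104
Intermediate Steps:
c(M) = 2*M/(M + M²) (c(M) = (2*M)/(M + M²) = 2*M/(M + M²))
R = 12 (R = (2 - 5)*(-4) = -3*(-4) = 12)
A(u) = 12
(A(0) + c(42))/(1640 - 2185) = (12 + 2/(1 + 42))/(1640 - 2185) = (12 + 2/43)/(-545) = (12 + 2*(1/43))*(-1/545) = (12 + 2/43)*(-1/545) = (518/43)*(-1/545) = -518/23435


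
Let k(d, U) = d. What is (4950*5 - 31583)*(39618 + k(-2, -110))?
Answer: -270696128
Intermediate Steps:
(4950*5 - 31583)*(39618 + k(-2, -110)) = (4950*5 - 31583)*(39618 - 2) = (24750 - 31583)*39616 = -6833*39616 = -270696128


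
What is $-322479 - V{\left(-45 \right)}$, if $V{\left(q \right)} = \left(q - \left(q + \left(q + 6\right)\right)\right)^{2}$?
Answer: $-324000$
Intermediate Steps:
$V{\left(q \right)} = \left(-6 - q\right)^{2}$ ($V{\left(q \right)} = \left(q - \left(q + \left(6 + q\right)\right)\right)^{2} = \left(q - \left(6 + 2 q\right)\right)^{2} = \left(-6 - q\right)^{2}$)
$-322479 - V{\left(-45 \right)} = -322479 - \left(6 - 45\right)^{2} = -322479 - \left(-39\right)^{2} = -322479 - 1521 = -324000$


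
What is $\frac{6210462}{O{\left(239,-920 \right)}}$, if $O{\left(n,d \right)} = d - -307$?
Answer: $- \frac{6210462}{613} \approx -10131.0$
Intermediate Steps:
$O{\left(n,d \right)} = 307 + d$ ($O{\left(n,d \right)} = d + 307 = 307 + d$)
$\frac{6210462}{O{\left(239,-920 \right)}} = \frac{6210462}{307 - 920} = \frac{6210462}{-613} = 6210462 \left(- \frac{1}{613}\right) = - \frac{6210462}{613}$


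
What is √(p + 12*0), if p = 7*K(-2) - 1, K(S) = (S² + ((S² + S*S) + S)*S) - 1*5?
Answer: 2*I*√23 ≈ 9.5917*I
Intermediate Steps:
K(S) = -5 + S² + S*(S + 2*S²) (K(S) = (S² + ((S² + S²) + S)*S) - 5 = (S² + (2*S² + S)*S) - 5 = (S² + (S + 2*S²)*S) - 5 = (S² + S*(S + 2*S²)) - 5 = -5 + S² + S*(S + 2*S²))
p = -92 (p = 7*(-5 + 2*(-2)² + 2*(-2)³) - 1 = 7*(-5 + 2*4 + 2*(-8)) - 1 = 7*(-5 + 8 - 16) - 1 = 7*(-13) - 1 = -91 - 1 = -92)
√(p + 12*0) = √(-92 + 12*0) = √(-92 + 0) = √(-92) = 2*I*√23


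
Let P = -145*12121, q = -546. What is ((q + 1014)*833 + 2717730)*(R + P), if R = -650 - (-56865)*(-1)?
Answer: -5640433264440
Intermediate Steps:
P = -1757545
R = -57515 (R = -650 - 1115*51 = -650 - 56865 = -57515)
((q + 1014)*833 + 2717730)*(R + P) = ((-546 + 1014)*833 + 2717730)*(-57515 - 1757545) = (468*833 + 2717730)*(-1815060) = (389844 + 2717730)*(-1815060) = 3107574*(-1815060) = -5640433264440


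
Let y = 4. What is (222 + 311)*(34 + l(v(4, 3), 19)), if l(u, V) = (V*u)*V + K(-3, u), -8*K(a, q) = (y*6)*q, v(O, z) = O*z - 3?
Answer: 1735448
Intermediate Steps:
v(O, z) = -3 + O*z
K(a, q) = -3*q (K(a, q) = -4*6*q/8 = -3*q)
l(u, V) = -3*u + u*V² (l(u, V) = (V*u)*V - 3*u = u*V² - 3*u = -3*u + u*V²)
(222 + 311)*(34 + l(v(4, 3), 19)) = (222 + 311)*(34 + (-3 + 4*3)*(-3 + 19²)) = 533*(34 + (-3 + 12)*(-3 + 361)) = 533*(34 + 9*358) = 533*(34 + 3222) = 533*3256 = 1735448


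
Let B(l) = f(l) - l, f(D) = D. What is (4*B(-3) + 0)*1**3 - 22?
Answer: -22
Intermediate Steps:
B(l) = 0 (B(l) = l - l = 0)
(4*B(-3) + 0)*1**3 - 22 = (4*0 + 0)*1**3 - 22 = (0 + 0)*1 - 22 = 0*1 - 22 = 0 - 22 = -22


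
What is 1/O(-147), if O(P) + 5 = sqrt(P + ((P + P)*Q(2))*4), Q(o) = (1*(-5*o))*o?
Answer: 5/23348 + 21*sqrt(53)/23348 ≈ 0.0067621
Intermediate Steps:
Q(o) = -5*o**2 (Q(o) = (-5*o)*o = -5*o**2)
O(P) = -5 + sqrt(159)*sqrt(-P) (O(P) = -5 + sqrt(P + ((P + P)*(-5*2**2))*4) = -5 + sqrt(P + ((2*P)*(-5*4))*4) = -5 + sqrt(P + ((2*P)*(-20))*4) = -5 + sqrt(P - 40*P*4) = -5 + sqrt(P - 160*P) = -5 + sqrt(-159*P) = -5 + sqrt(159)*sqrt(-P))
1/O(-147) = 1/(-5 + sqrt(159)*sqrt(-1*(-147))) = 1/(-5 + sqrt(159)*sqrt(147)) = 1/(-5 + sqrt(159)*(7*sqrt(3))) = 1/(-5 + 21*sqrt(53))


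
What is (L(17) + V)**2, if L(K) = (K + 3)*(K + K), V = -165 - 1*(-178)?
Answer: 480249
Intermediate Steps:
V = 13 (V = -165 + 178 = 13)
L(K) = 2*K*(3 + K) (L(K) = (3 + K)*(2*K) = 2*K*(3 + K))
(L(17) + V)**2 = (2*17*(3 + 17) + 13)**2 = (2*17*20 + 13)**2 = (680 + 13)**2 = 693**2 = 480249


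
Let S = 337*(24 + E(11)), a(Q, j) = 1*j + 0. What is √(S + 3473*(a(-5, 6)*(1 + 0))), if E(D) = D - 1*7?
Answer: √30274 ≈ 173.99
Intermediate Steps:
E(D) = -7 + D (E(D) = D - 7 = -7 + D)
a(Q, j) = j (a(Q, j) = j + 0 = j)
S = 9436 (S = 337*(24 + (-7 + 11)) = 337*(24 + 4) = 337*28 = 9436)
√(S + 3473*(a(-5, 6)*(1 + 0))) = √(9436 + 3473*(6*(1 + 0))) = √(9436 + 3473*(6*1)) = √(9436 + 3473*6) = √(9436 + 20838) = √30274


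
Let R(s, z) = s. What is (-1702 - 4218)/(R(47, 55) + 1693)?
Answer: -296/87 ≈ -3.4023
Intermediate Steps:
(-1702 - 4218)/(R(47, 55) + 1693) = (-1702 - 4218)/(47 + 1693) = -5920/1740 = -5920*1/1740 = -296/87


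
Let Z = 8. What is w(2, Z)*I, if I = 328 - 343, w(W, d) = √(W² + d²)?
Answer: -30*√17 ≈ -123.69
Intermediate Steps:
I = -15
w(2, Z)*I = √(2² + 8²)*(-15) = √(4 + 64)*(-15) = √68*(-15) = (2*√17)*(-15) = -30*√17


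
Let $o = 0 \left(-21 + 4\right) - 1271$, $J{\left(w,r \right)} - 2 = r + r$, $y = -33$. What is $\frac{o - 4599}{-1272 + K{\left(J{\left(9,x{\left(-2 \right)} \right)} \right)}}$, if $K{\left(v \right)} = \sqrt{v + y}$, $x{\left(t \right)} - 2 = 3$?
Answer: $\frac{497776}{107867} + \frac{1174 i \sqrt{21}}{323601} \approx 4.6147 + 0.016625 i$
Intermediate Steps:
$x{\left(t \right)} = 5$ ($x{\left(t \right)} = 2 + 3 = 5$)
$J{\left(w,r \right)} = 2 + 2 r$ ($J{\left(w,r \right)} = 2 + \left(r + r\right) = 2 + 2 r$)
$o = -1271$ ($o = 0 \left(-17\right) - 1271 = 0 - 1271 = -1271$)
$K{\left(v \right)} = \sqrt{-33 + v}$ ($K{\left(v \right)} = \sqrt{v - 33} = \sqrt{-33 + v}$)
$\frac{o - 4599}{-1272 + K{\left(J{\left(9,x{\left(-2 \right)} \right)} \right)}} = \frac{-1271 - 4599}{-1272 + \sqrt{-33 + \left(2 + 2 \cdot 5\right)}} = - \frac{5870}{-1272 + \sqrt{-33 + \left(2 + 10\right)}} = - \frac{5870}{-1272 + \sqrt{-33 + 12}} = - \frac{5870}{-1272 + \sqrt{-21}} = - \frac{5870}{-1272 + i \sqrt{21}}$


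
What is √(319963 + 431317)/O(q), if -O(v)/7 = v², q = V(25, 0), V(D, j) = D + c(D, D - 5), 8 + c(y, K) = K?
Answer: -4*√46955/9583 ≈ -0.090448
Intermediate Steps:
c(y, K) = -8 + K
V(D, j) = -13 + 2*D (V(D, j) = D + (-8 + (D - 5)) = D + (-8 + (-5 + D)) = D + (-13 + D) = -13 + 2*D)
q = 37 (q = -13 + 2*25 = -13 + 50 = 37)
O(v) = -7*v²
√(319963 + 431317)/O(q) = √(319963 + 431317)/((-7*37²)) = √751280/((-7*1369)) = (4*√46955)/(-9583) = (4*√46955)*(-1/9583) = -4*√46955/9583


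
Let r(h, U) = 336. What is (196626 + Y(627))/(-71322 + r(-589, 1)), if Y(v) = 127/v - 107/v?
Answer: -61642261/22254111 ≈ -2.7699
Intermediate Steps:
Y(v) = 20/v
(196626 + Y(627))/(-71322 + r(-589, 1)) = (196626 + 20/627)/(-71322 + 336) = (196626 + 20*(1/627))/(-70986) = (196626 + 20/627)*(-1/70986) = (123284522/627)*(-1/70986) = -61642261/22254111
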